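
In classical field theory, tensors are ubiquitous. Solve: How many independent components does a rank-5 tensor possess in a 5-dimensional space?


The number of components of a rank-r tensor in d dimensions is d^r.
Here d = 5 and r = 5.
5^5 = 3125

3125


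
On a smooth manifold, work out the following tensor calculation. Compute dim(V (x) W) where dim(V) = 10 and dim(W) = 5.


The dimension of a tensor product is the product of dimensions.
dim(V) = 10, dim(W) = 5
dim(V (x) W) = 10 * 5 = 50

50


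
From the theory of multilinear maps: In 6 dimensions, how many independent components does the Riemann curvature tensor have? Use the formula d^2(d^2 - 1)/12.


The Riemann tensor in d dimensions has d^2(d^2 - 1)/12 independent components.
d = 6, so d^2 = 36
d^2 - 1 = 35
d^2(d^2 - 1) = 36 * 35 = 1260
Divide by 12: 1260 / 12 = 105

105


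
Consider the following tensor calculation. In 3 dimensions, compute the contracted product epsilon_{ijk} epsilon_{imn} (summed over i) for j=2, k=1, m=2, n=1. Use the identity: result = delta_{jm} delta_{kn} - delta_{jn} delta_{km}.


Using the identity: epsilon_{ijk} epsilon_{imn} = delta_{jm} delta_{kn} - delta_{jn} delta_{km}.
delta_{22} = 1
delta_{11} = 1
delta_{21} = 0
delta_{12} = 0
Result = 1 * 1 - 0 * 0 = 1 - 0 = 1

1


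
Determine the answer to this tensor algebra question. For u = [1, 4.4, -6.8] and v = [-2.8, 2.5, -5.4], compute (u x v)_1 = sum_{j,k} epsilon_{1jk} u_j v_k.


(u x v)_1 = sum_{j,k} epsilon_{1jk} u_j v_k. Only permutations of (1,2,3) contribute; the two non-zero terms are:
eps_{123} u_2 v_3 = 1 * 4.4 * -5.4 = -23.76
eps_{132} u_3 v_2 = -1 * -6.8 * 2.5 = 17
(u x v)_1 = -6.76

-6.76


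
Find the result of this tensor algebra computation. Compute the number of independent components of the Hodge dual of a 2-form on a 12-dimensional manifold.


The Hodge dual of a p-form on an n-dimensional manifold is an (n-p)-form.
n = 12, p = 2, so dual degree = 12 - 2 = 10
The number of components is C(n, n-p) = C(12, 10) = 66

66


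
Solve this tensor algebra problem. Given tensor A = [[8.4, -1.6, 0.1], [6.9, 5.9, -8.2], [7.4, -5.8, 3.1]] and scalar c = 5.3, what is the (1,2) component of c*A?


Scalar multiplication: (cA)_{ij} = c * A_{ij}.
c = 5.3
A_{12} = -1.6
(cA)_{12} = 5.3 * -1.6 = -8.48

-8.48


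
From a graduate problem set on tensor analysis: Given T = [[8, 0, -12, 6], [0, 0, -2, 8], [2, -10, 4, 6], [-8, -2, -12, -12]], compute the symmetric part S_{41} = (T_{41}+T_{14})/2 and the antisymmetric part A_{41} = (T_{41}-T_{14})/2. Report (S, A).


T_{41} = -8
T_{14} = 6
S_{41} = (-8 + 6)/2 = -2/2 = -1
A_{41} = (-8 - 6)/2 = -14/2 = -7
Check: S + A = -1 + -7 = -8 = T_{41}.

(-1, -7)


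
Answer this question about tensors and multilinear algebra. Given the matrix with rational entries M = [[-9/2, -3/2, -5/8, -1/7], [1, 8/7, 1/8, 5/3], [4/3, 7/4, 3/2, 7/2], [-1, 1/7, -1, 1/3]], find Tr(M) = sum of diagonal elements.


The trace is the sum of diagonal entries.
Diagonal: M[1,1] = -9/2, M[2,2] = 8/7, M[3,3] = 3/2, M[4,4] = 1/3
Tr(M) = -9/2 + 8/7 + 3/2 + 1/3
Computing step by step:
After adding M[1,1]: -9/2
After adding M[2,2]: -47/14
After adding M[3,3]: -13/7
After adding M[4,4]: -32/21
Tr(M) = -32/21

-32/21


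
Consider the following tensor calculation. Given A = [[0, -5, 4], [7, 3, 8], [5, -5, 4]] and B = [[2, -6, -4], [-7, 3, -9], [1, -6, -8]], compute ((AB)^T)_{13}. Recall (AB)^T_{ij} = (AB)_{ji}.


(AB)^T_{ij} = (AB)_{ji} = sum_k A_{jk} B_{ki}.
For i=1, j=3 we need (AB)_{31}:
A_{31} * B_{11} = 5 * 2 = 10
A_{32} * B_{21} = -5 * -7 = 35
A_{33} * B_{31} = 4 * 1 = 4
Sum = 10 + 35 + 4 = 49

49


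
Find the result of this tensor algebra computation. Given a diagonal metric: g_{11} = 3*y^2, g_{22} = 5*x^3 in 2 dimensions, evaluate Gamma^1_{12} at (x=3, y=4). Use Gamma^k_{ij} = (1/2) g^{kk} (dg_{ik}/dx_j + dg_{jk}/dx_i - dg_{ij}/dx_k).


For a diagonal metric, Gamma^k_{ij} = (1/2) g^{kk} (dg_{ik}/dx_j + dg_{jk}/dx_i - dg_{ij}/dx_k).
The metric is diagonal, so g_{ab} = 0 for a != b.
At the given point: g_{11} = 48, g_{22} = 135
g^{11} = 1/48
dg_{11}/dx_2 = dg_{11}/dx_2 = 24
dg_{21}/dx_1 = 0 (off-diagonal)
dg_{12}/dx_1 = 0 (off-diagonal)
Numerator = 24 + 0 - 0 = 24
Gamma^1_{12} = 24 / (2 * 48) = 1/4

1/4


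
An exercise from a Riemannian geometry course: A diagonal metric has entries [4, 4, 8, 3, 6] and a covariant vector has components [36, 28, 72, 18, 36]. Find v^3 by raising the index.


To raise an index with a diagonal metric: v^i = v_i / g_{ii}.
For index 3: v_3 = 72, g_{33} = 8
v^3 = 72 / 8 = 9

9


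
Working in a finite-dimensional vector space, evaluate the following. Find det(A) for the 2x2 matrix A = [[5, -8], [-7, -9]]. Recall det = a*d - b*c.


For a 2x2 matrix [[a, b], [c, d]], det = a*d - b*c.
a = 5, b = -8, c = -7, d = -9
a*d = 5 * -9 = -45
b*c = -8 * -7 = 56
det = -45 - 56 = -101

-101


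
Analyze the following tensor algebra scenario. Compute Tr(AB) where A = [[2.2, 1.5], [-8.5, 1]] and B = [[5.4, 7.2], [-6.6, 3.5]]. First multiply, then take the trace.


Tr(AB) = sum_i (AB)_{ii} where (AB)_{ii} = sum_k A_{ik} B_{ki}.
(AB)_{11} = 2.2*5.4 + 1.5*-6.6 = 1.98
(AB)_{22} = -8.5*7.2 + 1*3.5 = -57.7
Tr(AB) = 1.98 + -57.7 = -55.72

-55.72


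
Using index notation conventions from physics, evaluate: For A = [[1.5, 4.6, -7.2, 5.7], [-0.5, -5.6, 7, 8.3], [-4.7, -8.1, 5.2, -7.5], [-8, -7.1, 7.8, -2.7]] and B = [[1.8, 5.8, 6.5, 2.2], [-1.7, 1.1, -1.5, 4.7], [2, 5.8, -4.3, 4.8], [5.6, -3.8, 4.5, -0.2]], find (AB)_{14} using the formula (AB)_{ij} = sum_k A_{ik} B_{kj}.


(AB)_{ij} = sum_k A_{ik} B_{kj}.
For i=1, j=4:
A_{11} * B_{14} = 1.5 * 2.2 = 3.3
A_{12} * B_{24} = 4.6 * 4.7 = 21.62
A_{13} * B_{34} = -7.2 * 4.8 = -34.56
A_{14} * B_{44} = 5.7 * -0.2 = -1.14
Sum = 3.3 + 21.62 + -34.56 + -1.14 = -10.78

-10.78


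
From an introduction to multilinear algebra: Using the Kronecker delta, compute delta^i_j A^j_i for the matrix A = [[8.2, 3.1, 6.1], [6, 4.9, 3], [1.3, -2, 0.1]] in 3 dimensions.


The contraction (trace) of a rank-2 tensor is the sum of its diagonal elements.
Diagonal entries: A[1,1] = 8.2, A[2,2] = 4.9, A[3,3] = 0.1
Tr(A) = 8.2 + 4.9 + 0.1 = 13.2

13.2


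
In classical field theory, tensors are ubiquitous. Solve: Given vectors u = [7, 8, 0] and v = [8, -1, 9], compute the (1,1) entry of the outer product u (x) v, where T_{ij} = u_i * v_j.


The outer product entry T_{ij} = u_i * v_j.
We need i=1, j=1.
u_1 = 7, v_1 = 8
T_{1,1} = 7 * 8 = 56

56


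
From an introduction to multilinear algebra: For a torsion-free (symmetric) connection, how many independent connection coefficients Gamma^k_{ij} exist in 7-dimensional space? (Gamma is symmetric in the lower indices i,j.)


Christoffel symbols Gamma^k_{ij} are symmetric in i,j, so there are d * d(d+1)/2 independent symbols.
d = 7
d(d+1)/2 = 7 * 8 / 2 = 28
Total = 7 * 28 = 196

196


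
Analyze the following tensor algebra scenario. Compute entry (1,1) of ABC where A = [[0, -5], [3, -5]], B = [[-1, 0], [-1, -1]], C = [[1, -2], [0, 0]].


(ABC)_{11} = sum_m (AB)_{1m} C_{m1}. First compute row 1 of AB.
(AB)_{11} = 0*-1 + -5*-1 = 5
(AB)_{12} = 0*0 + -5*-1 = 5
Now contract with column 1 of C:
(AB)_{11} * C_{11} = 5 * 1 = 5
(AB)_{12} * C_{21} = 5 * 0 = 0
(ABC)_{11} = 5 + 0 = 5

5


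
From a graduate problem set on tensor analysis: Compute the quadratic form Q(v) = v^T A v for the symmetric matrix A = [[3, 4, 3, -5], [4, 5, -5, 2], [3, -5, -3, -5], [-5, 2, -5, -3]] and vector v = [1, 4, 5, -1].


First compute Av:
(Av)_1 = 3*1 + 4*4 + 3*5 + -5*-1 = 39
(Av)_2 = 4*1 + 5*4 + -5*5 + 2*-1 = -3
(Av)_3 = 3*1 + -5*4 + -3*5 + -5*-1 = -27
(Av)_4 = -5*1 + 2*4 + -5*5 + -3*-1 = -19
Av = [39, -3, -27, -19]
Then v^T (Av) = 1*39 + 4*-3 + 5*-27 + -1*-19
= 39 + -12 + -135 + 19 = -89

-89


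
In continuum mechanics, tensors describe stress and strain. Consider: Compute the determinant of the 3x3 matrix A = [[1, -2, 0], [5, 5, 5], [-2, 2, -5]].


Expanding along the first row, det(A) = a11*M_11 - a12*M_12 + a13*M_13, where M_1j is the (1,j) minor.
Minor M_11 = 5*-5 - 5*2 = -35
Minor M_12 = 5*-5 - 5*-2 = -15
Minor M_13 = 5*2 - 5*-2 = 20
det = 1*(-35) - -2*(-15) + 0*(20)
    = -35 - 30 + 0
    = -65

-65


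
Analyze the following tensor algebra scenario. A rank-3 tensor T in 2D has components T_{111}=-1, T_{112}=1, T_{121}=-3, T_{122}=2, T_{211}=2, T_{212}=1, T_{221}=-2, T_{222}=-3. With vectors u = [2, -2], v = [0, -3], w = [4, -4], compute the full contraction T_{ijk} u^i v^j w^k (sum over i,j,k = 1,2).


S = sum over i,j,k of T_{ijk} u_i v_j w_k. Expanding all 8 terms:
T_{111}*u_1*v_1*w_1 = -1*2*0*4 = 0  (running total: 0)
T_{112}*u_1*v_1*w_2 = 1*2*0*-4 = 0  (running total: 0)
T_{121}*u_1*v_2*w_1 = -3*2*-3*4 = 72  (running total: 72)
T_{122}*u_1*v_2*w_2 = 2*2*-3*-4 = 48  (running total: 120)
T_{211}*u_2*v_1*w_1 = 2*-2*0*4 = 0  (running total: 120)
T_{212}*u_2*v_1*w_2 = 1*-2*0*-4 = 0  (running total: 120)
T_{221}*u_2*v_2*w_1 = -2*-2*-3*4 = -48  (running total: 72)
T_{222}*u_2*v_2*w_2 = -3*-2*-3*-4 = 72  (running total: 144)
S = 144

144


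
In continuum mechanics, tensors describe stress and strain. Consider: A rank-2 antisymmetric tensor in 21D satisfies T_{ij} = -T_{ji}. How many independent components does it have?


An antisymmetric rank-2 tensor satisfies A_{ij} = -A_{ji}, so diagonal entries are zero.
The independent components are the upper-triangular entries: C(n, 2) = n(n-1)/2.
n = 21
C(21, 2) = 21 * 20 / 2 = 420 / 2 = 210

210


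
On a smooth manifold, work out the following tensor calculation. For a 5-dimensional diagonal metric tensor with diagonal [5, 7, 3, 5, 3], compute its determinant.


For a diagonal metric, the determinant is the product of diagonal entries.
Diagonal entries: 5, 7, 3, 5, 3
det(g) = 5 * 7 * 3 * 5 * 3 = 1575

1575


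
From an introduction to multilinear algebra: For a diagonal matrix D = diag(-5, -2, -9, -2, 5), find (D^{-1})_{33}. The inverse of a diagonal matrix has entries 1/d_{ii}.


For a diagonal matrix, the inverse has entries (D^{-1})_{ii} = 1/d_{ii}.
The diagonal entries are: d_{11} = -5, d_{22} = -2, d_{33} = -9, d_{44} = -2, d_{55} = 5
We need (D^{-1})_{33} = 1/d_{33} = 1/-9 = -1/9

-1/9


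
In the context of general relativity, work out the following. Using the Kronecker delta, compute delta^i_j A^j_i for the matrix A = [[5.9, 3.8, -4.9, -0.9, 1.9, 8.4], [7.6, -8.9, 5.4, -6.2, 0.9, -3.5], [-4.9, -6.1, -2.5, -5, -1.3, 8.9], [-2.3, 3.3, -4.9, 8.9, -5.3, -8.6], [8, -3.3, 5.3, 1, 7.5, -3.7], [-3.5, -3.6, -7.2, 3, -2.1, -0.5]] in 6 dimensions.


The contraction (trace) of a rank-2 tensor is the sum of its diagonal elements.
Diagonal entries: A[1,1] = 5.9, A[2,2] = -8.9, A[3,3] = -2.5, A[4,4] = 8.9, A[5,5] = 7.5, A[6,6] = -0.5
Tr(A) = 5.9 + -8.9 + -2.5 + 8.9 + 7.5 + -0.5 = 10.4

10.4


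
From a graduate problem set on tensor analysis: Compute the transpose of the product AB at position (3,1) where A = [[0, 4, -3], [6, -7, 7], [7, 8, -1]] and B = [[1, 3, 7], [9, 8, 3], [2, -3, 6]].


(AB)^T_{ij} = (AB)_{ji} = sum_k A_{jk} B_{ki}.
For i=3, j=1 we need (AB)_{13}:
A_{11} * B_{13} = 0 * 7 = 0
A_{12} * B_{23} = 4 * 3 = 12
A_{13} * B_{33} = -3 * 6 = -18
Sum = 0 + 12 + -18 = -6

-6


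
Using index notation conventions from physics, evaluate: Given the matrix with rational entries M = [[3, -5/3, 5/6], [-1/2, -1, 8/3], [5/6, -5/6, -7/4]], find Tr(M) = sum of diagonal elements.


The trace is the sum of diagonal entries.
Diagonal: M[1,1] = 3, M[2,2] = -1, M[3,3] = -7/4
Tr(M) = 3 + -1 + -7/4
Computing step by step:
After adding M[1,1]: 3
After adding M[2,2]: 2
After adding M[3,3]: 1/4
Tr(M) = 1/4

1/4


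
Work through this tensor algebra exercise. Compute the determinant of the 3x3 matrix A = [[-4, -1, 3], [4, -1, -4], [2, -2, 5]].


Expanding along the first row, det(A) = a11*M_11 - a12*M_12 + a13*M_13, where M_1j is the (1,j) minor.
Minor M_11 = -1*5 - -4*-2 = -13
Minor M_12 = 4*5 - -4*2 = 28
Minor M_13 = 4*-2 - -1*2 = -6
det = -4*(-13) - -1*(28) + 3*(-6)
    = 52 - -28 + -18
    = 62

62


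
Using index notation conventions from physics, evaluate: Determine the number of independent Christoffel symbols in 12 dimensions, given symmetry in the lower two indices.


Christoffel symbols Gamma^k_{ij} are symmetric in i,j, so there are d * d(d+1)/2 independent symbols.
d = 12
d(d+1)/2 = 12 * 13 / 2 = 78
Total = 12 * 78 = 936

936


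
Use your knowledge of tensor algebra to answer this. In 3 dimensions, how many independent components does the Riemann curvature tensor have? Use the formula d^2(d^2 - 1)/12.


The Riemann tensor in d dimensions has d^2(d^2 - 1)/12 independent components.
d = 3, so d^2 = 9
d^2 - 1 = 8
d^2(d^2 - 1) = 9 * 8 = 72
Divide by 12: 72 / 12 = 6

6


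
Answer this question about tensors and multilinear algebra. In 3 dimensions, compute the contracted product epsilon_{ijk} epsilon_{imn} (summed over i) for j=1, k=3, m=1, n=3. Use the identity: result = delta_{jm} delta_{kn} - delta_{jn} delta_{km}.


Using the identity: epsilon_{ijk} epsilon_{imn} = delta_{jm} delta_{kn} - delta_{jn} delta_{km}.
delta_{11} = 1
delta_{33} = 1
delta_{13} = 0
delta_{31} = 0
Result = 1 * 1 - 0 * 0 = 1 - 0 = 1

1


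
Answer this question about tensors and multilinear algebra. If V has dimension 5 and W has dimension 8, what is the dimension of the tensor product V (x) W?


The dimension of a tensor product is the product of dimensions.
dim(V) = 5, dim(W) = 8
dim(V (x) W) = 5 * 8 = 40

40


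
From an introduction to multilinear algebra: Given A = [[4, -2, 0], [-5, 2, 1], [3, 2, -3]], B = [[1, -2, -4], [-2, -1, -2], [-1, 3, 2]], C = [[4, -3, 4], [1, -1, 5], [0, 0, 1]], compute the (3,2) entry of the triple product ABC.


(ABC)_{32} = sum_m (AB)_{3m} C_{m2}. First compute row 3 of AB.
(AB)_{31} = 3*1 + 2*-2 + -3*-1 = 2
(AB)_{32} = 3*-2 + 2*-1 + -3*3 = -17
(AB)_{33} = 3*-4 + 2*-2 + -3*2 = -22
Now contract with column 2 of C:
(AB)_{31} * C_{12} = 2 * -3 = -6
(AB)_{32} * C_{22} = -17 * -1 = 17
(AB)_{33} * C_{32} = -22 * 0 = 0
(ABC)_{32} = -6 + 17 + 0 = 11

11


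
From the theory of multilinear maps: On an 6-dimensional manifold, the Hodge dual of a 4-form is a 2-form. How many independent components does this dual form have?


The Hodge dual of a p-form on an n-dimensional manifold is an (n-p)-form.
n = 6, p = 4, so dual degree = 6 - 4 = 2
The number of components is C(n, n-p) = C(6, 2) = 15

15


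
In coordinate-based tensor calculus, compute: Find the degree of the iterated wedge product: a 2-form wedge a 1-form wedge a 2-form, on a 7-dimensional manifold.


The degree of a wedge product is the sum of the degrees of the individual forms.
Degrees: 2, 1, 2
Total degree = 2 + 1 + 2 = 5

5


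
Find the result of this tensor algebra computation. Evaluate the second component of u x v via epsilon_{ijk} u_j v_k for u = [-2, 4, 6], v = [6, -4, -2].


(u x v)_2 = sum_{j,k} epsilon_{2jk} u_j v_k. Only permutations of (1,2,3) contribute; the two non-zero terms are:
eps_{213} u_1 v_3 = -1 * -2 * -2 = -4
eps_{231} u_3 v_1 = 1 * 6 * 6 = 36
(u x v)_2 = 32

32


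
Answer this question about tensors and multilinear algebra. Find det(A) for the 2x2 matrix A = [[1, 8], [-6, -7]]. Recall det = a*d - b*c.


For a 2x2 matrix [[a, b], [c, d]], det = a*d - b*c.
a = 1, b = 8, c = -6, d = -7
a*d = 1 * -7 = -7
b*c = 8 * -6 = -48
det = -7 - -48 = 41

41


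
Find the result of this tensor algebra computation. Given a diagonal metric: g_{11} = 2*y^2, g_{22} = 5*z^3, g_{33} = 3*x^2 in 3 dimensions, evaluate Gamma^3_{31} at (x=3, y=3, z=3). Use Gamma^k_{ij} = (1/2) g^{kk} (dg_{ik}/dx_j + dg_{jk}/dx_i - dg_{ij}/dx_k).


For a diagonal metric, Gamma^k_{ij} = (1/2) g^{kk} (dg_{ik}/dx_j + dg_{jk}/dx_i - dg_{ij}/dx_k).
The metric is diagonal, so g_{ab} = 0 for a != b.
At the given point: g_{11} = 18, g_{22} = 135, g_{33} = 27
g^{33} = 1/27
dg_{33}/dx_1 = dg_{33}/dx_1 = 18
dg_{13}/dx_3 = 0 (off-diagonal)
dg_{31}/dx_3 = 0 (off-diagonal)
Numerator = 18 + 0 - 0 = 18
Gamma^3_{31} = 18 / (2 * 27) = 1/3

1/3


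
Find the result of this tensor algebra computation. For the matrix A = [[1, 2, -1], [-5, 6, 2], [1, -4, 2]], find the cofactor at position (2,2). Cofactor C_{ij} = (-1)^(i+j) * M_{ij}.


To find cofactor C_{22}, delete row 2 and column 2.
The resulting 2x2 submatrix is: [[1, -1], [1, 2]]
Minor M_{22} = 1*2 - -1*1
  = 2 - -1 = 3
Sign = (-1)^(2+2) = (-1)^4 = 1
Cofactor C_{22} = 1 * 3 = 3

3


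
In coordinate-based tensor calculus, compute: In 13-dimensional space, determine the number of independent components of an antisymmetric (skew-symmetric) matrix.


An antisymmetric rank-2 tensor satisfies A_{ij} = -A_{ji}, so diagonal entries are zero.
The independent components are the upper-triangular entries: C(n, 2) = n(n-1)/2.
n = 13
C(13, 2) = 13 * 12 / 2 = 156 / 2 = 78

78


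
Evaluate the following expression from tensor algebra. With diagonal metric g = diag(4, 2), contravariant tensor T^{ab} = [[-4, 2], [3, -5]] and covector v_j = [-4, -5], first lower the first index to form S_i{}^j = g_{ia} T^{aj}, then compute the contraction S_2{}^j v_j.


Step 1: lower the first index. For a diagonal metric, g_{ia} T^{aj} = g_{ii} T^{ij} (no sum on i).
g_{22} = 2
S_2{}^1 = 2 * T^{21} = 2 * 3 = 6
S_2{}^2 = 2 * T^{22} = 2 * -5 = -10
Step 2: contract S_2{}^j with v_j.
S_2{}^1 * v_1 = 6 * -4 = -24
S_2{}^2 * v_2 = -10 * -5 = 50
Result = -24 + 50 = 26

26


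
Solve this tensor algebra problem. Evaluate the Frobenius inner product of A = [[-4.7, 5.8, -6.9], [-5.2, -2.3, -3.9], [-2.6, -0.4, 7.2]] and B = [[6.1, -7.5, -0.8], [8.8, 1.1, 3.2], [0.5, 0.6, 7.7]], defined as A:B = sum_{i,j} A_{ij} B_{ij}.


A:B = sum over all i,j of A_{ij} * B_{ij}.
Row 1: -4.7*6.1=-28.67, 5.8*-7.5=-43.5, -6.9*-0.8=5.52 => row sum = -66.65
Row 2: -5.2*8.8=-45.76, -2.3*1.1=-2.53, -3.9*3.2=-12.48 => row sum = -60.77
Row 3: -2.6*0.5=-1.3, -0.4*0.6=-0.24, 7.2*7.7=55.44 => row sum = 53.9
Total = -66.65 + -60.77 + 53.9 = -73.52

-73.52


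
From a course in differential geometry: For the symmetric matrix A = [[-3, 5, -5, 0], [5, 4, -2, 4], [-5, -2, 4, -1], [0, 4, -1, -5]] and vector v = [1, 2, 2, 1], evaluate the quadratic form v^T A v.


First compute Av:
(Av)_1 = -3*1 + 5*2 + -5*2 + 0*1 = -3
(Av)_2 = 5*1 + 4*2 + -2*2 + 4*1 = 13
(Av)_3 = -5*1 + -2*2 + 4*2 + -1*1 = -2
(Av)_4 = 0*1 + 4*2 + -1*2 + -5*1 = 1
Av = [-3, 13, -2, 1]
Then v^T (Av) = 1*-3 + 2*13 + 2*-2 + 1*1
= -3 + 26 + -4 + 1 = 20

20


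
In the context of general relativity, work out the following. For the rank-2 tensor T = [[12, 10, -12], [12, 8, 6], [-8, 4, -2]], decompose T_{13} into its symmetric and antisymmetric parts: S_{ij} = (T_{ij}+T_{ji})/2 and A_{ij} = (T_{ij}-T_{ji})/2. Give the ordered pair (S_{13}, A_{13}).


T_{13} = -12
T_{31} = -8
S_{13} = (-12 + -8)/2 = -20/2 = -10
A_{13} = (-12 - -8)/2 = -4/2 = -2
Check: S + A = -10 + -2 = -12 = T_{13}.

(-10, -2)


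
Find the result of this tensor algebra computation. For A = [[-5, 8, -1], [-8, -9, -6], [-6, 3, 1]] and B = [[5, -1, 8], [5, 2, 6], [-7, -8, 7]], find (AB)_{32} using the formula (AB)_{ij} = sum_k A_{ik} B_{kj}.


(AB)_{ij} = sum_k A_{ik} B_{kj}.
For i=3, j=2:
A_{31} * B_{12} = -6 * -1 = 6
A_{32} * B_{22} = 3 * 2 = 6
A_{33} * B_{32} = 1 * -8 = -8
Sum = 6 + 6 + -8 = 4

4


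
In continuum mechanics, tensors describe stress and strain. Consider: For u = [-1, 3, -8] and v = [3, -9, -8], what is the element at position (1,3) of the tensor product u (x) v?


The outer product entry T_{ij} = u_i * v_j.
We need i=1, j=3.
u_1 = -1, v_3 = -8
T_{1,3} = -1 * -8 = 8

8


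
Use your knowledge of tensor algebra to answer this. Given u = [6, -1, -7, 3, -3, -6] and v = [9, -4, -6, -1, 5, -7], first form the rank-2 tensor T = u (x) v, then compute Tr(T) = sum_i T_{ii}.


The outer product gives T_{ij} = u_i v_j.
The trace (contraction) is Tr(T) = sum_i T_{ii} = sum_i u_i v_i.
Diagonal entries:
T_{11} = u_1 * v_1 = 6 * 9 = 54
T_{22} = u_2 * v_2 = -1 * -4 = 4
T_{33} = u_3 * v_3 = -7 * -6 = 42
T_{44} = u_4 * v_4 = 3 * -1 = -3
T_{55} = u_5 * v_5 = -3 * 5 = -15
T_{66} = u_6 * v_6 = -6 * -7 = 42
Tr(T) = 54 + 4 + 42 + -3 + -15 + 42 = 124

124


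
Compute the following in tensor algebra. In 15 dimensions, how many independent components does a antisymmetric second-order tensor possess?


A antisymmetric rank-2 tensor in d dimensions has d(d-1)/2 independent components.
d = 15
d(d-1)/2 = 15 * 14 / 2 = 210 / 2 = 105

105


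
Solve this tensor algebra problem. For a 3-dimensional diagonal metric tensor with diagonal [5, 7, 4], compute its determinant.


For a diagonal metric, the determinant is the product of diagonal entries.
Diagonal entries: 5, 7, 4
det(g) = 5 * 7 * 4 = 140

140


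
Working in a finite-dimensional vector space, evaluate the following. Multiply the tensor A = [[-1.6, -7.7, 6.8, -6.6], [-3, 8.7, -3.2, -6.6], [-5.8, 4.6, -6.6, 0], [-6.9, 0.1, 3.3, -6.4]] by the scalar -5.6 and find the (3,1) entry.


Scalar multiplication: (cA)_{ij} = c * A_{ij}.
c = -5.6
A_{31} = -5.8
(cA)_{31} = -5.6 * -5.8 = 32.48

32.48


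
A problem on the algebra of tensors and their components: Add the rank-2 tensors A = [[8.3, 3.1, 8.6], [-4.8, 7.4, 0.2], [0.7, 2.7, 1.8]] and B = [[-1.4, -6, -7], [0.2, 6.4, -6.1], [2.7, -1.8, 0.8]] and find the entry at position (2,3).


Tensor addition is component-wise: (A + B)_{ij} = A_{ij} + B_{ij}.
A_{23} = 0.2
B_{23} = -6.1
(A + B)_{23} = 0.2 + -6.1 = -5.9

-5.9


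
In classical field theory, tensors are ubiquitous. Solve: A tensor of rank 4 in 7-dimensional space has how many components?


The number of components of a rank-r tensor in d dimensions is d^r.
Here d = 7 and r = 4.
7^4 = 2401

2401


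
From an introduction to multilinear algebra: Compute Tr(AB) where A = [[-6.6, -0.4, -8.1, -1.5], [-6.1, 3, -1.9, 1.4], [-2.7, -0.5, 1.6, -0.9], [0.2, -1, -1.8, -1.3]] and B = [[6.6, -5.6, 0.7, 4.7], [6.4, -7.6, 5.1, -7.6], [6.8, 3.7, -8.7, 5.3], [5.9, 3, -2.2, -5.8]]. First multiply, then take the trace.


Tr(AB) = sum_i (AB)_{ii} where (AB)_{ii} = sum_k A_{ik} B_{ki}.
(AB)_{11} = -6.6*6.6 + -0.4*6.4 + -8.1*6.8 + -1.5*5.9 = -110.05
(AB)_{22} = -6.1*-5.6 + 3*-7.6 + -1.9*3.7 + 1.4*3 = 8.53
(AB)_{33} = -2.7*0.7 + -0.5*5.1 + 1.6*-8.7 + -0.9*-2.2 = -16.38
(AB)_{44} = 0.2*4.7 + -1*-7.6 + -1.8*5.3 + -1.3*-5.8 = 6.54
Tr(AB) = -110.05 + 8.53 + -16.38 + 6.54 = -111.36

-111.36


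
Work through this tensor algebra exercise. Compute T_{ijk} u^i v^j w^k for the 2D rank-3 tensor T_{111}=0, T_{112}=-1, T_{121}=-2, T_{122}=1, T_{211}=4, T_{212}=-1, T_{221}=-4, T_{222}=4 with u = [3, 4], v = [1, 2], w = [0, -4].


S = sum over i,j,k of T_{ijk} u_i v_j w_k. Expanding all 8 terms:
T_{111}*u_1*v_1*w_1 = 0*3*1*0 = 0  (running total: 0)
T_{112}*u_1*v_1*w_2 = -1*3*1*-4 = 12  (running total: 12)
T_{121}*u_1*v_2*w_1 = -2*3*2*0 = 0  (running total: 12)
T_{122}*u_1*v_2*w_2 = 1*3*2*-4 = -24  (running total: -12)
T_{211}*u_2*v_1*w_1 = 4*4*1*0 = 0  (running total: -12)
T_{212}*u_2*v_1*w_2 = -1*4*1*-4 = 16  (running total: 4)
T_{221}*u_2*v_2*w_1 = -4*4*2*0 = 0  (running total: 4)
T_{222}*u_2*v_2*w_2 = 4*4*2*-4 = -128  (running total: -124)
S = -124

-124


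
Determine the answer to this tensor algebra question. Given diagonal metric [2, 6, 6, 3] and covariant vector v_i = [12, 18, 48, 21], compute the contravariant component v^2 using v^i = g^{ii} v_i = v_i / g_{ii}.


To raise an index with a diagonal metric: v^i = v_i / g_{ii}.
For index 2: v_2 = 18, g_{22} = 6
v^2 = 18 / 6 = 3

3


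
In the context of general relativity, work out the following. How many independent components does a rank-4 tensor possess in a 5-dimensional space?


The number of components of a rank-r tensor in d dimensions is d^r.
Here d = 5 and r = 4.
5^4 = 625

625


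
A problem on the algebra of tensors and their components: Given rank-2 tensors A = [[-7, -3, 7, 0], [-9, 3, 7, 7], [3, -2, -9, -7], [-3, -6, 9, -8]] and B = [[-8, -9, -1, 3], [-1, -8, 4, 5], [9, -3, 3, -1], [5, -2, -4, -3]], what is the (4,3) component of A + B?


Tensor addition is component-wise: (A + B)_{ij} = A_{ij} + B_{ij}.
A_{43} = 9
B_{43} = -4
(A + B)_{43} = 9 + -4 = 5

5


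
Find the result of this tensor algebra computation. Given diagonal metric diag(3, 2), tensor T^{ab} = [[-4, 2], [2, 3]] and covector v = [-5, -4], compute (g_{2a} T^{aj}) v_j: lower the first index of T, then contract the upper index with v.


Step 1: lower the first index. For a diagonal metric, g_{ia} T^{aj} = g_{ii} T^{ij} (no sum on i).
g_{22} = 2
S_2{}^1 = 2 * T^{21} = 2 * 2 = 4
S_2{}^2 = 2 * T^{22} = 2 * 3 = 6
Step 2: contract S_2{}^j with v_j.
S_2{}^1 * v_1 = 4 * -5 = -20
S_2{}^2 * v_2 = 6 * -4 = -24
Result = -20 + -24 = -44

-44


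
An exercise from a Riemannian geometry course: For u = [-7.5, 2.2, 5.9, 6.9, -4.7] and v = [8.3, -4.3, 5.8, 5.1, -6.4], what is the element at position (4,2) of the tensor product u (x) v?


The outer product entry T_{ij} = u_i * v_j.
We need i=4, j=2.
u_4 = 6.9, v_2 = -4.3
T_{4,2} = 6.9 * -4.3 = -29.67

-29.67


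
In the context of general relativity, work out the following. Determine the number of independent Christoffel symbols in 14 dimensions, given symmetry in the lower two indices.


Christoffel symbols Gamma^k_{ij} are symmetric in i,j, so there are d * d(d+1)/2 independent symbols.
d = 14
d(d+1)/2 = 14 * 15 / 2 = 105
Total = 14 * 105 = 1470

1470


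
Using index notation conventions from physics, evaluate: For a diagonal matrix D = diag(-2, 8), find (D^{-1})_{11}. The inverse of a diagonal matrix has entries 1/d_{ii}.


For a diagonal matrix, the inverse has entries (D^{-1})_{ii} = 1/d_{ii}.
The diagonal entries are: d_{11} = -2, d_{22} = 8
We need (D^{-1})_{11} = 1/d_{11} = 1/-2 = -1/2

-1/2


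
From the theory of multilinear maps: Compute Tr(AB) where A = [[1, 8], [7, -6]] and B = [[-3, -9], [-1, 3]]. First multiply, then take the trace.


Tr(AB) = sum_i (AB)_{ii} where (AB)_{ii} = sum_k A_{ik} B_{ki}.
(AB)_{11} = 1*-3 + 8*-1 = -11
(AB)_{22} = 7*-9 + -6*3 = -81
Tr(AB) = -11 + -81 = -92

-92


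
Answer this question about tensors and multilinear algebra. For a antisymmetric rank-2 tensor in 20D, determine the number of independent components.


A antisymmetric rank-2 tensor in d dimensions has d(d-1)/2 independent components.
d = 20
d(d-1)/2 = 20 * 19 / 2 = 380 / 2 = 190

190


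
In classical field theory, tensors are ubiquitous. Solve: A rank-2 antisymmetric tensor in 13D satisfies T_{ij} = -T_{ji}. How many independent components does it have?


An antisymmetric rank-2 tensor satisfies A_{ij} = -A_{ji}, so diagonal entries are zero.
The independent components are the upper-triangular entries: C(n, 2) = n(n-1)/2.
n = 13
C(13, 2) = 13 * 12 / 2 = 156 / 2 = 78

78


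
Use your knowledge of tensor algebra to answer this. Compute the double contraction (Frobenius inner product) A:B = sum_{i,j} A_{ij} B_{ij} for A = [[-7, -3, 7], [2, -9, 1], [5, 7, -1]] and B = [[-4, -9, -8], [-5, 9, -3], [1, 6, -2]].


A:B = sum over all i,j of A_{ij} * B_{ij}.
Row 1: -7*-4=28, -3*-9=27, 7*-8=-56 => row sum = -1
Row 2: 2*-5=-10, -9*9=-81, 1*-3=-3 => row sum = -94
Row 3: 5*1=5, 7*6=42, -1*-2=2 => row sum = 49
Total = -1 + -94 + 49 = -46

-46


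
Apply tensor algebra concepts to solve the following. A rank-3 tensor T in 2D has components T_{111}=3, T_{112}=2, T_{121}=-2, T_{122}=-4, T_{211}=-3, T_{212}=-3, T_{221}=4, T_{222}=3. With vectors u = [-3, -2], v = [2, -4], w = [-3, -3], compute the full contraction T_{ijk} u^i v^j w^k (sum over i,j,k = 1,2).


S = sum over i,j,k of T_{ijk} u_i v_j w_k. Expanding all 8 terms:
T_{111}*u_1*v_1*w_1 = 3*-3*2*-3 = 54  (running total: 54)
T_{112}*u_1*v_1*w_2 = 2*-3*2*-3 = 36  (running total: 90)
T_{121}*u_1*v_2*w_1 = -2*-3*-4*-3 = 72  (running total: 162)
T_{122}*u_1*v_2*w_2 = -4*-3*-4*-3 = 144  (running total: 306)
T_{211}*u_2*v_1*w_1 = -3*-2*2*-3 = -36  (running total: 270)
T_{212}*u_2*v_1*w_2 = -3*-2*2*-3 = -36  (running total: 234)
T_{221}*u_2*v_2*w_1 = 4*-2*-4*-3 = -96  (running total: 138)
T_{222}*u_2*v_2*w_2 = 3*-2*-4*-3 = -72  (running total: 66)
S = 66

66


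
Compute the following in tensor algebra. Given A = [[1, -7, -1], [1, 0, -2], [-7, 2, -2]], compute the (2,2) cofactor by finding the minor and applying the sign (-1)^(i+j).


To find cofactor C_{22}, delete row 2 and column 2.
The resulting 2x2 submatrix is: [[1, -1], [-7, -2]]
Minor M_{22} = 1*-2 - -1*-7
  = -2 - 7 = -9
Sign = (-1)^(2+2) = (-1)^4 = 1
Cofactor C_{22} = 1 * -9 = -9

-9


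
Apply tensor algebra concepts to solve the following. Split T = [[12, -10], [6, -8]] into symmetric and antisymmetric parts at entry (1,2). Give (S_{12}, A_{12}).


T_{12} = -10
T_{21} = 6
S_{12} = (-10 + 6)/2 = -4/2 = -2
A_{12} = (-10 - 6)/2 = -16/2 = -8
Check: S + A = -2 + -8 = -10 = T_{12}.

(-2, -8)


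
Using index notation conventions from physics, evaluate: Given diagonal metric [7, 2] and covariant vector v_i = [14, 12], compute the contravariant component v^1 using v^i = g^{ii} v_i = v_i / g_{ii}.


To raise an index with a diagonal metric: v^i = v_i / g_{ii}.
For index 1: v_1 = 14, g_{11} = 7
v^1 = 14 / 7 = 2

2


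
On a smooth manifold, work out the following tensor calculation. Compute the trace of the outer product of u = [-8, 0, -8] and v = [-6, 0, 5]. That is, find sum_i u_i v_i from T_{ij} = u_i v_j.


The outer product gives T_{ij} = u_i v_j.
The trace (contraction) is Tr(T) = sum_i T_{ii} = sum_i u_i v_i.
Diagonal entries:
T_{11} = u_1 * v_1 = -8 * -6 = 48
T_{22} = u_2 * v_2 = 0 * 0 = 0
T_{33} = u_3 * v_3 = -8 * 5 = -40
Tr(T) = 48 + 0 + -40 = 8

8


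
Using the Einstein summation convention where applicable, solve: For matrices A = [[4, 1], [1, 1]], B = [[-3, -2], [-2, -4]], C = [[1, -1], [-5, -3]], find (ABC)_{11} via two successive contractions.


(ABC)_{11} = sum_m (AB)_{1m} C_{m1}. First compute row 1 of AB.
(AB)_{11} = 4*-3 + 1*-2 = -14
(AB)_{12} = 4*-2 + 1*-4 = -12
Now contract with column 1 of C:
(AB)_{11} * C_{11} = -14 * 1 = -14
(AB)_{12} * C_{21} = -12 * -5 = 60
(ABC)_{11} = -14 + 60 = 46

46


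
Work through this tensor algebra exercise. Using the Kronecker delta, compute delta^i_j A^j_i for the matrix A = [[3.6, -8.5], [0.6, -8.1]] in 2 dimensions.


The contraction (trace) of a rank-2 tensor is the sum of its diagonal elements.
Diagonal entries: A[1,1] = 3.6, A[2,2] = -8.1
Tr(A) = 3.6 + -8.1 = -4.5

-4.5


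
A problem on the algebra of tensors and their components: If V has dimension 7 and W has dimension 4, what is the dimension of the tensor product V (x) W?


The dimension of a tensor product is the product of dimensions.
dim(V) = 7, dim(W) = 4
dim(V (x) W) = 7 * 4 = 28

28


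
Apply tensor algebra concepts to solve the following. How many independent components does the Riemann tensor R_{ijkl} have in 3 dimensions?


The Riemann tensor in d dimensions has d^2(d^2 - 1)/12 independent components.
d = 3, so d^2 = 9
d^2 - 1 = 8
d^2(d^2 - 1) = 9 * 8 = 72
Divide by 12: 72 / 12 = 6

6


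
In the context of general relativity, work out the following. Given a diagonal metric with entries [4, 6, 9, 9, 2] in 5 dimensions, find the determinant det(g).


For a diagonal metric, the determinant is the product of diagonal entries.
Diagonal entries: 4, 6, 9, 9, 2
det(g) = 4 * 6 * 9 * 9 * 2 = 3888

3888


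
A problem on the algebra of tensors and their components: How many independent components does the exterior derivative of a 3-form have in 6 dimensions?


The exterior derivative of a p-form is a (p+1)-form.
Its number of independent components is C(n, p+1).
n = 6, p+1 = 4
C(6, 4) = 15

15


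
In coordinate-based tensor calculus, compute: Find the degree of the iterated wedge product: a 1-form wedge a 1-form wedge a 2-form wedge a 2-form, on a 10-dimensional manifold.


The degree of a wedge product is the sum of the degrees of the individual forms.
Degrees: 1, 1, 2, 2
Total degree = 1 + 1 + 2 + 2 = 6

6


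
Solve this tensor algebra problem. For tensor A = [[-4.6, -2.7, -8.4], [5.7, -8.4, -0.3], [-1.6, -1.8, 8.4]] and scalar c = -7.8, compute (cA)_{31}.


Scalar multiplication: (cA)_{ij} = c * A_{ij}.
c = -7.8
A_{31} = -1.6
(cA)_{31} = -7.8 * -1.6 = 12.48

12.48


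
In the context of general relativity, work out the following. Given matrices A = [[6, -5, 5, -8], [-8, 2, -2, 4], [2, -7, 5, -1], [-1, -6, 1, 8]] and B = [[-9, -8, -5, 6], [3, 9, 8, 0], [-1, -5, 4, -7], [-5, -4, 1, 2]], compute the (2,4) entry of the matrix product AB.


(AB)_{ij} = sum_k A_{ik} B_{kj}.
For i=2, j=4:
A_{21} * B_{14} = -8 * 6 = -48
A_{22} * B_{24} = 2 * 0 = 0
A_{23} * B_{34} = -2 * -7 = 14
A_{24} * B_{44} = 4 * 2 = 8
Sum = -48 + 0 + 14 + 8 = -26

-26


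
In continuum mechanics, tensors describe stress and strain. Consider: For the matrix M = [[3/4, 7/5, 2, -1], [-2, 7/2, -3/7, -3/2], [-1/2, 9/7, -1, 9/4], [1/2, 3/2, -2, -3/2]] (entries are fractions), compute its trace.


The trace is the sum of diagonal entries.
Diagonal: M[1,1] = 3/4, M[2,2] = 7/2, M[3,3] = -1, M[4,4] = -3/2
Tr(M) = 3/4 + 7/2 + -1 + -3/2
Computing step by step:
After adding M[1,1]: 3/4
After adding M[2,2]: 17/4
After adding M[3,3]: 13/4
After adding M[4,4]: 7/4
Tr(M) = 7/4

7/4


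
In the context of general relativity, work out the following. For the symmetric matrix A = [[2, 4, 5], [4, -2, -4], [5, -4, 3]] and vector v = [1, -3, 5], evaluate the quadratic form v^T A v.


First compute Av:
(Av)_1 = 2*1 + 4*-3 + 5*5 = 15
(Av)_2 = 4*1 + -2*-3 + -4*5 = -10
(Av)_3 = 5*1 + -4*-3 + 3*5 = 32
Av = [15, -10, 32]
Then v^T (Av) = 1*15 + -3*-10 + 5*32
= 15 + 30 + 160 = 205

205


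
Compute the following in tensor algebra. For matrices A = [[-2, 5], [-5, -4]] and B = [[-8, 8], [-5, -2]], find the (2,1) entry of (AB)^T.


(AB)^T_{ij} = (AB)_{ji} = sum_k A_{jk} B_{ki}.
For i=2, j=1 we need (AB)_{12}:
A_{11} * B_{12} = -2 * 8 = -16
A_{12} * B_{22} = 5 * -2 = -10
Sum = -16 + -10 = -26

-26


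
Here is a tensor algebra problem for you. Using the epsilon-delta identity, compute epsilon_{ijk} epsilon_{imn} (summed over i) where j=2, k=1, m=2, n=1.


Using the identity: epsilon_{ijk} epsilon_{imn} = delta_{jm} delta_{kn} - delta_{jn} delta_{km}.
delta_{22} = 1
delta_{11} = 1
delta_{21} = 0
delta_{12} = 0
Result = 1 * 1 - 0 * 0 = 1 - 0 = 1

1


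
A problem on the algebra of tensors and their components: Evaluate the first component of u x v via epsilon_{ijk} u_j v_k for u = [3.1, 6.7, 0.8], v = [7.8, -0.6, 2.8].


(u x v)_1 = sum_{j,k} epsilon_{1jk} u_j v_k. Only permutations of (1,2,3) contribute; the two non-zero terms are:
eps_{123} u_2 v_3 = 1 * 6.7 * 2.8 = 18.76
eps_{132} u_3 v_2 = -1 * 0.8 * -0.6 = 0.48
(u x v)_1 = 19.24

19.24


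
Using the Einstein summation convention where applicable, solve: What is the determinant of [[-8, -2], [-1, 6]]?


For a 2x2 matrix [[a, b], [c, d]], det = a*d - b*c.
a = -8, b = -2, c = -1, d = 6
a*d = -8 * 6 = -48
b*c = -2 * -1 = 2
det = -48 - 2 = -50

-50


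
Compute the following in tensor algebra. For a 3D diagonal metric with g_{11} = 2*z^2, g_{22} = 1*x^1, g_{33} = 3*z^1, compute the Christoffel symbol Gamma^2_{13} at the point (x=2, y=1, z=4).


For a diagonal metric, Gamma^k_{ij} = (1/2) g^{kk} (dg_{ik}/dx_j + dg_{jk}/dx_i - dg_{ij}/dx_k).
The metric is diagonal, so g_{ab} = 0 for a != b.
At the given point: g_{11} = 32, g_{22} = 2, g_{33} = 12
g^{22} = 1/2
dg_{12}/dx_3 = 0 (off-diagonal)
dg_{32}/dx_1 = 0 (off-diagonal)
dg_{13}/dx_2 = 0 (off-diagonal)
Numerator = 0 + 0 - 0 = 0
Gamma^2_{13} = 0 / (2 * 2) = 0

0


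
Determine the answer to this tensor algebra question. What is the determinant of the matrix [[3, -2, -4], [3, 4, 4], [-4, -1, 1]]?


Expanding along the first row, det(A) = a11*M_11 - a12*M_12 + a13*M_13, where M_1j is the (1,j) minor.
Minor M_11 = 4*1 - 4*-1 = 8
Minor M_12 = 3*1 - 4*-4 = 19
Minor M_13 = 3*-1 - 4*-4 = 13
det = 3*(8) - -2*(19) + -4*(13)
    = 24 - -38 + -52
    = 10

10


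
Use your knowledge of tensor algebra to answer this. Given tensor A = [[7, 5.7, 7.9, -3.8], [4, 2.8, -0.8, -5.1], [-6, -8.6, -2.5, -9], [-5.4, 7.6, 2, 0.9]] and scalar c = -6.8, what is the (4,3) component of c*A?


Scalar multiplication: (cA)_{ij} = c * A_{ij}.
c = -6.8
A_{43} = 2
(cA)_{43} = -6.8 * 2 = -13.6

-13.6


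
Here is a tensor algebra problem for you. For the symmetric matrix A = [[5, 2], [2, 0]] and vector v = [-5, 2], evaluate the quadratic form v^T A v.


First compute Av:
(Av)_1 = 5*-5 + 2*2 = -21
(Av)_2 = 2*-5 + 0*2 = -10
Av = [-21, -10]
Then v^T (Av) = -5*-21 + 2*-10
= 105 + -20 = 85

85


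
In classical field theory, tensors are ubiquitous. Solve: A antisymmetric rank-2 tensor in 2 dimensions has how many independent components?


A antisymmetric rank-2 tensor in d dimensions has d(d-1)/2 independent components.
d = 2
d(d-1)/2 = 2 * 1 / 2 = 2 / 2 = 1

1


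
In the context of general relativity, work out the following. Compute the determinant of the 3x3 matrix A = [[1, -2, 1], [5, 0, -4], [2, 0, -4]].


Expanding along the first row, det(A) = a11*M_11 - a12*M_12 + a13*M_13, where M_1j is the (1,j) minor.
Minor M_11 = 0*-4 - -4*0 = 0
Minor M_12 = 5*-4 - -4*2 = -12
Minor M_13 = 5*0 - 0*2 = 0
det = 1*(0) - -2*(-12) + 1*(0)
    = 0 - 24 + 0
    = -24

-24


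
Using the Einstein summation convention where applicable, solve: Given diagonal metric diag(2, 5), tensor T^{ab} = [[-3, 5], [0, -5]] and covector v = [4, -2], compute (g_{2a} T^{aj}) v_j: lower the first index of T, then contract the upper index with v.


Step 1: lower the first index. For a diagonal metric, g_{ia} T^{aj} = g_{ii} T^{ij} (no sum on i).
g_{22} = 5
S_2{}^1 = 5 * T^{21} = 5 * 0 = 0
S_2{}^2 = 5 * T^{22} = 5 * -5 = -25
Step 2: contract S_2{}^j with v_j.
S_2{}^1 * v_1 = 0 * 4 = 0
S_2{}^2 * v_2 = -25 * -2 = 50
Result = 0 + 50 = 50

50


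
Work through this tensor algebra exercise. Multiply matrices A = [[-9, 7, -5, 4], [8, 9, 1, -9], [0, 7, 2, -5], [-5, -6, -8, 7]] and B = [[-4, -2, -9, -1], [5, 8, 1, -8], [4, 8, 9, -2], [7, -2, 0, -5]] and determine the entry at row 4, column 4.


(AB)_{ij} = sum_k A_{ik} B_{kj}.
For i=4, j=4:
A_{41} * B_{14} = -5 * -1 = 5
A_{42} * B_{24} = -6 * -8 = 48
A_{43} * B_{34} = -8 * -2 = 16
A_{44} * B_{44} = 7 * -5 = -35
Sum = 5 + 48 + 16 + -35 = 34

34


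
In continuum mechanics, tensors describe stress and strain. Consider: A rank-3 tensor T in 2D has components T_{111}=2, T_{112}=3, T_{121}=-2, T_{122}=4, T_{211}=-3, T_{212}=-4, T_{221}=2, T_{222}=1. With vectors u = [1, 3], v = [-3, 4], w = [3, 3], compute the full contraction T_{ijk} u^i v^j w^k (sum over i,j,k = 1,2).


S = sum over i,j,k of T_{ijk} u_i v_j w_k. Expanding all 8 terms:
T_{111}*u_1*v_1*w_1 = 2*1*-3*3 = -18  (running total: -18)
T_{112}*u_1*v_1*w_2 = 3*1*-3*3 = -27  (running total: -45)
T_{121}*u_1*v_2*w_1 = -2*1*4*3 = -24  (running total: -69)
T_{122}*u_1*v_2*w_2 = 4*1*4*3 = 48  (running total: -21)
T_{211}*u_2*v_1*w_1 = -3*3*-3*3 = 81  (running total: 60)
T_{212}*u_2*v_1*w_2 = -4*3*-3*3 = 108  (running total: 168)
T_{221}*u_2*v_2*w_1 = 2*3*4*3 = 72  (running total: 240)
T_{222}*u_2*v_2*w_2 = 1*3*4*3 = 36  (running total: 276)
S = 276

276


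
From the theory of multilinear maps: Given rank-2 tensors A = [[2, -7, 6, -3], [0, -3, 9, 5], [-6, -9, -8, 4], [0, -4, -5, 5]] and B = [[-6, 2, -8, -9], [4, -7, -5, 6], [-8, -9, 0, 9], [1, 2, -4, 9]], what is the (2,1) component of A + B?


Tensor addition is component-wise: (A + B)_{ij} = A_{ij} + B_{ij}.
A_{21} = 0
B_{21} = 4
(A + B)_{21} = 0 + 4 = 4

4


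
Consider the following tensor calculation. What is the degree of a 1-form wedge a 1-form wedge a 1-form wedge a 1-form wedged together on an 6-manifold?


The degree of a wedge product is the sum of the degrees of the individual forms.
Degrees: 1, 1, 1, 1
Total degree = 1 + 1 + 1 + 1 = 4

4


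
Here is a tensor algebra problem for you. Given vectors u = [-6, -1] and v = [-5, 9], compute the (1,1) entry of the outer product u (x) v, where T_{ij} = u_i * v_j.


The outer product entry T_{ij} = u_i * v_j.
We need i=1, j=1.
u_1 = -6, v_1 = -5
T_{1,1} = -6 * -5 = 30

30
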